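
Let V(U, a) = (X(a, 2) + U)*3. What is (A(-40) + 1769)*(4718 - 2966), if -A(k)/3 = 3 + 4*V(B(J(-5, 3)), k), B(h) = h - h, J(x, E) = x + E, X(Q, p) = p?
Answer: 2957376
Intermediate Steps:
J(x, E) = E + x
B(h) = 0
V(U, a) = 6 + 3*U (V(U, a) = (2 + U)*3 = 6 + 3*U)
A(k) = -81 (A(k) = -3*(3 + 4*(6 + 3*0)) = -3*(3 + 4*(6 + 0)) = -3*(3 + 4*6) = -3*(3 + 24) = -3*27 = -81)
(A(-40) + 1769)*(4718 - 2966) = (-81 + 1769)*(4718 - 2966) = 1688*1752 = 2957376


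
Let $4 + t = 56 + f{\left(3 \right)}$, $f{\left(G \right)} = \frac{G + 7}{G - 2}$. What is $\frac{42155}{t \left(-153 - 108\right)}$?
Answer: $- \frac{42155}{16182} \approx -2.6051$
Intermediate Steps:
$f{\left(G \right)} = \frac{7 + G}{-2 + G}$
$t = 62$ ($t = -4 + \left(56 + \frac{7 + 3}{-2 + 3}\right) = -4 + \left(56 + 1^{-1} \cdot 10\right) = -4 + \left(56 + 1 \cdot 10\right) = -4 + \left(56 + 10\right) = -4 + 66 = 62$)
$\frac{42155}{t \left(-153 - 108\right)} = \frac{42155}{62 \left(-153 - 108\right)} = \frac{42155}{62 \left(-261\right)} = \frac{42155}{-16182} = 42155 \left(- \frac{1}{16182}\right) = - \frac{42155}{16182}$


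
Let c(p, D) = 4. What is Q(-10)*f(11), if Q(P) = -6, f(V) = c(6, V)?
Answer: -24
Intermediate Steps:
f(V) = 4
Q(-10)*f(11) = -6*4 = -24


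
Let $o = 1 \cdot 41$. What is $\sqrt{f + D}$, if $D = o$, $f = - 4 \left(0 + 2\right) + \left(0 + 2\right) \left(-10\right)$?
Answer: $\sqrt{13} \approx 3.6056$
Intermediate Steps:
$o = 41$
$f = -28$ ($f = \left(-4\right) 2 + 2 \left(-10\right) = -8 - 20 = -28$)
$D = 41$
$\sqrt{f + D} = \sqrt{-28 + 41} = \sqrt{13}$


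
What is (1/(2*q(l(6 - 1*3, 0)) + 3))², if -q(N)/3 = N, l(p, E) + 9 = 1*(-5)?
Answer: 1/7569 ≈ 0.00013212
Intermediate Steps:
l(p, E) = -14 (l(p, E) = -9 + 1*(-5) = -9 - 5 = -14)
q(N) = -3*N
(1/(2*q(l(6 - 1*3, 0)) + 3))² = (1/(2*(-3*(-14)) + 3))² = (1/(2*42 + 3))² = (1/(84 + 3))² = (1/87)² = 1/7569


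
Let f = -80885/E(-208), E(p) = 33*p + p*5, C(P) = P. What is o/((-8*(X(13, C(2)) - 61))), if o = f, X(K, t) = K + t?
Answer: 80885/2908672 ≈ 0.027808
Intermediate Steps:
E(p) = 38*p (E(p) = 33*p + 5*p = 38*p)
f = 80885/7904 (f = -80885/(38*(-208)) = -80885/(-7904) = -80885*(-1/7904) = 80885/7904 ≈ 10.233)
o = 80885/7904 ≈ 10.233
o/((-8*(X(13, C(2)) - 61))) = 80885/(7904*((-8*((13 + 2) - 61)))) = 80885/(7904*((-8*(15 - 61)))) = 80885/(7904*((-8*(-46)))) = (80885/7904)/368 = (80885/7904)*(1/368) = 80885/2908672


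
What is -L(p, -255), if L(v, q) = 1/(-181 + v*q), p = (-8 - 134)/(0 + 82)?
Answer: -41/10684 ≈ -0.0038375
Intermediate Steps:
p = -71/41 (p = -142/82 = -142*1/82 = -71/41 ≈ -1.7317)
L(v, q) = 1/(-181 + q*v)
-L(p, -255) = -1/(-181 - 255*(-71/41)) = -1/(-181 + 18105/41) = -1/10684/41 = -1*41/10684 = -41/10684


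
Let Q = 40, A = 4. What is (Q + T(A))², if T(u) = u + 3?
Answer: 2209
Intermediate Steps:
T(u) = 3 + u
(Q + T(A))² = (40 + (3 + 4))² = (40 + 7)² = 47² = 2209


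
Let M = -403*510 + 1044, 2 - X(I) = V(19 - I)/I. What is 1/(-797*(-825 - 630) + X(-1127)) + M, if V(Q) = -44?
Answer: -267244973094403/1306910855 ≈ -2.0449e+5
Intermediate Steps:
X(I) = 2 + 44/I (X(I) = 2 - (-44)/I = 2 + 44/I)
M = -204486 (M = -205530 + 1044 = -204486)
1/(-797*(-825 - 630) + X(-1127)) + M = 1/(-797*(-825 - 630) + (2 + 44/(-1127))) - 204486 = 1/(-797*(-1455) + (2 + 44*(-1/1127))) - 204486 = 1/(1159635 + (2 - 44/1127)) - 204486 = 1/(1159635 + 2210/1127) - 204486 = 1/(1306910855/1127) - 204486 = 1127/1306910855 - 204486 = -267244973094403/1306910855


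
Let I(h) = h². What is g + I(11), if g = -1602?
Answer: -1481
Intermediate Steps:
g + I(11) = -1602 + 11² = -1602 + 121 = -1481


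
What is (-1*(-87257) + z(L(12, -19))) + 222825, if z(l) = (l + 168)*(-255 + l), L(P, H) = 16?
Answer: 266106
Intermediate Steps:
z(l) = (-255 + l)*(168 + l) (z(l) = (168 + l)*(-255 + l) = (-255 + l)*(168 + l))
(-1*(-87257) + z(L(12, -19))) + 222825 = (-1*(-87257) + (-42840 + 16² - 87*16)) + 222825 = (87257 + (-42840 + 256 - 1392)) + 222825 = (87257 - 43976) + 222825 = 43281 + 222825 = 266106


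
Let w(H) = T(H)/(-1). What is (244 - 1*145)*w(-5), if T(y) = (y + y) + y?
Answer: 1485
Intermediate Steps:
T(y) = 3*y (T(y) = 2*y + y = 3*y)
w(H) = -3*H (w(H) = (3*H)/(-1) = (3*H)*(-1) = -3*H)
(244 - 1*145)*w(-5) = (244 - 1*145)*(-3*(-5)) = (244 - 145)*15 = 99*15 = 1485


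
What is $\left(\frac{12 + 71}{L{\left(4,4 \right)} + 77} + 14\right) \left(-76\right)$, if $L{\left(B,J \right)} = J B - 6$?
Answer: $- \frac{98876}{87} \approx -1136.5$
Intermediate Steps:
$L{\left(B,J \right)} = -6 + B J$ ($L{\left(B,J \right)} = B J - 6 = -6 + B J$)
$\left(\frac{12 + 71}{L{\left(4,4 \right)} + 77} + 14\right) \left(-76\right) = \left(\frac{12 + 71}{\left(-6 + 4 \cdot 4\right) + 77} + 14\right) \left(-76\right) = \left(\frac{83}{\left(-6 + 16\right) + 77} + 14\right) \left(-76\right) = \left(\frac{83}{10 + 77} + 14\right) \left(-76\right) = \left(\frac{83}{87} + 14\right) \left(-76\right) = \frac{1301}{87} \left(-76\right) = - \frac{98876}{87}$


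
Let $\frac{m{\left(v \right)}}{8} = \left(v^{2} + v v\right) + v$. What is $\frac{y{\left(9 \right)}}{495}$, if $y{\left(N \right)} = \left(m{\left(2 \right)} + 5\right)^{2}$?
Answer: $\frac{1445}{99} \approx 14.596$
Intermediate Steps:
$m{\left(v \right)} = 8 v + 16 v^{2}$ ($m{\left(v \right)} = 8 \left(\left(v^{2} + v v\right) + v\right) = 8 \left(\left(v^{2} + v^{2}\right) + v\right) = 8 \left(2 v^{2} + v\right) = 8 \left(v + 2 v^{2}\right) = 8 v + 16 v^{2}$)
$y{\left(N \right)} = 7225$ ($y{\left(N \right)} = \left(8 \cdot 2 \left(1 + 2 \cdot 2\right) + 5\right)^{2} = \left(8 \cdot 2 \left(1 + 4\right) + 5\right)^{2} = \left(8 \cdot 2 \cdot 5 + 5\right)^{2} = \left(80 + 5\right)^{2} = 85^{2} = 7225$)
$\frac{y{\left(9 \right)}}{495} = \frac{7225}{495} = 7225 \cdot \frac{1}{495} = \frac{1445}{99}$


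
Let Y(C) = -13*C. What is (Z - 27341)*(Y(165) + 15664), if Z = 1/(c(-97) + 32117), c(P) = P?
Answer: -11835327774061/32020 ≈ -3.6962e+8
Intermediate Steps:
Z = 1/32020 (Z = 1/(-97 + 32117) = 1/32020 ≈ 3.1231e-5)
(Z - 27341)*(Y(165) + 15664) = (1/32020 - 27341)*(-13*165 + 15664) = -875458819*(-2145 + 15664)/32020 = -875458819/32020*13519 = -11835327774061/32020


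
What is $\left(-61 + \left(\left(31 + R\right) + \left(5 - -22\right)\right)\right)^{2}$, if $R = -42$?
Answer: $2025$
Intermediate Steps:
$\left(-61 + \left(\left(31 + R\right) + \left(5 - -22\right)\right)\right)^{2} = \left(-61 + \left(\left(31 - 42\right) + \left(5 - -22\right)\right)\right)^{2} = \left(-61 + \left(-11 + \left(5 + 22\right)\right)\right)^{2} = \left(-61 + \left(-11 + 27\right)\right)^{2} = \left(-61 + 16\right)^{2} = \left(-45\right)^{2} = 2025$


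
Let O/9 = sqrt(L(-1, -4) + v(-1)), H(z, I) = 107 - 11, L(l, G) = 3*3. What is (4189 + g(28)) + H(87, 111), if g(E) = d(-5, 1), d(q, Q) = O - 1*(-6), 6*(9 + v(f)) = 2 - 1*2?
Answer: 4291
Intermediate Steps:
L(l, G) = 9
v(f) = -9 (v(f) = -9 + (2 - 1*2)/6 = -9 + (2 - 2)/6 = -9 + (1/6)*0 = -9 + 0 = -9)
H(z, I) = 96
O = 0 (O = 9*sqrt(9 - 9) = 9*sqrt(0) = 9*0 = 0)
d(q, Q) = 6 (d(q, Q) = 0 - 1*(-6) = 0 + 6 = 6)
g(E) = 6
(4189 + g(28)) + H(87, 111) = (4189 + 6) + 96 = 4195 + 96 = 4291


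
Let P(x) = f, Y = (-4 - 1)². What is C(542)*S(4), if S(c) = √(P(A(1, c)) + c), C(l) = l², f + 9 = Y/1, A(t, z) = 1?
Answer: 587528*√5 ≈ 1.3138e+6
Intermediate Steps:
Y = 25 (Y = (-5)² = 25)
f = 16 (f = -9 + 25/1 = -9 + 25*1 = -9 + 25 = 16)
P(x) = 16
S(c) = √(16 + c)
C(542)*S(4) = 542²*√(16 + 4) = 293764*√20 = 293764*(2*√5) = 587528*√5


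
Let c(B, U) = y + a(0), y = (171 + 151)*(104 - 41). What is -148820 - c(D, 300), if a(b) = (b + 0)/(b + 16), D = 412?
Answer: -169106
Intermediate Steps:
y = 20286 (y = 322*63 = 20286)
a(b) = b/(16 + b)
c(B, U) = 20286 (c(B, U) = 20286 + 0/(16 + 0) = 20286 + 0/16 = 20286 + 0*(1/16) = 20286 + 0 = 20286)
-148820 - c(D, 300) = -148820 - 1*20286 = -148820 - 20286 = -169106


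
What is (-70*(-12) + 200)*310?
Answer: 322400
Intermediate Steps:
(-70*(-12) + 200)*310 = (840 + 200)*310 = 1040*310 = 322400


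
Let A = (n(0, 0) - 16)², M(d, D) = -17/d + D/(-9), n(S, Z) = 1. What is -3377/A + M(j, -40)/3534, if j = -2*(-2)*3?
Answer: -47734547/3180600 ≈ -15.008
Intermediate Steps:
j = 12 (j = 4*3 = 12)
M(d, D) = -17/d - D/9 (M(d, D) = -17/d + D*(-⅑) = -17/d - D/9)
A = 225 (A = (1 - 16)² = (-15)² = 225)
-3377/A + M(j, -40)/3534 = -3377/225 + (-17/12 - ⅑*(-40))/3534 = -3377*1/225 + (-17*1/12 + 40/9)*(1/3534) = -3377/225 + (-17/12 + 40/9)*(1/3534) = -3377/225 + (109/36)*(1/3534) = -3377/225 + 109/127224 = -47734547/3180600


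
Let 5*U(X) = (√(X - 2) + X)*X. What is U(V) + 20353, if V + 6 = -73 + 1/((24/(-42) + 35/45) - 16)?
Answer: 106938548349/4950125 - 236004*I*√8917190/4950125 ≈ 21603.0 - 142.37*I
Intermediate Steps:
V = -78668/995 (V = -6 + (-73 + 1/((24/(-42) + 35/45) - 16)) = -6 + (-73 + 1/((24*(-1/42) + 35*(1/45)) - 16)) = -6 + (-73 + 1/((-4/7 + 7/9) - 16)) = -6 + (-73 + 1/(13/63 - 16)) = -6 + (-73 + 1/(-995/63)) = -6 + (-73 - 63/995) = -6 - 72698/995 = -78668/995 ≈ -79.063)
U(X) = X*(X + √(-2 + X))/5 (U(X) = ((√(X - 2) + X)*X)/5 = ((√(-2 + X) + X)*X)/5 = ((X + √(-2 + X))*X)/5 = (X*(X + √(-2 + X)))/5 = X*(X + √(-2 + X))/5)
U(V) + 20353 = (⅕)*(-78668/995)*(-78668/995 + √(-2 - 78668/995)) + 20353 = (⅕)*(-78668/995)*(-78668/995 + √(-80658/995)) + 20353 = (⅕)*(-78668/995)*(-78668/995 + 3*I*√8917190/995) + 20353 = (6188654224/4950125 - 236004*I*√8917190/4950125) + 20353 = 106938548349/4950125 - 236004*I*√8917190/4950125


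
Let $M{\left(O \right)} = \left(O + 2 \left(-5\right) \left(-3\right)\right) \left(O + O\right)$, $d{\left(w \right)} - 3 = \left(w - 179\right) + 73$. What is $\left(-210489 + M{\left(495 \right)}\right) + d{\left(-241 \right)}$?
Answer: $308917$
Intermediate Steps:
$d{\left(w \right)} = -103 + w$ ($d{\left(w \right)} = 3 + \left(\left(w - 179\right) + 73\right) = 3 + \left(\left(-179 + w\right) + 73\right) = 3 + \left(-106 + w\right) = -103 + w$)
$M{\left(O \right)} = 2 O \left(30 + O\right)$ ($M{\left(O \right)} = \left(O - -30\right) 2 O = \left(O + 30\right) 2 O = \left(30 + O\right) 2 O = 2 O \left(30 + O\right)$)
$\left(-210489 + M{\left(495 \right)}\right) + d{\left(-241 \right)} = \left(-210489 + 2 \cdot 495 \left(30 + 495\right)\right) - 344 = \left(-210489 + 2 \cdot 495 \cdot 525\right) - 344 = \left(-210489 + 519750\right) - 344 = 309261 - 344 = 308917$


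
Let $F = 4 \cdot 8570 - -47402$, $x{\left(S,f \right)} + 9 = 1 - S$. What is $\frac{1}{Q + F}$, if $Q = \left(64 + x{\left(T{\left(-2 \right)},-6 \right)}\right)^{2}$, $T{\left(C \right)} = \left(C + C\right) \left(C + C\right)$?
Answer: $\frac{1}{83282} \approx 1.2007 \cdot 10^{-5}$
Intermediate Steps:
$T{\left(C \right)} = 4 C^{2}$ ($T{\left(C \right)} = 2 C 2 C = 4 C^{2}$)
$x{\left(S,f \right)} = -8 - S$ ($x{\left(S,f \right)} = -9 - \left(-1 + S\right) = -8 - S$)
$F = 81682$ ($F = 34280 + 47402 = 81682$)
$Q = 1600$ ($Q = \left(64 - \left(8 + 4 \left(-2\right)^{2}\right)\right)^{2} = \left(64 - \left(8 + 4 \cdot 4\right)\right)^{2} = \left(64 - 24\right)^{2} = 40^{2} = 1600$)
$\frac{1}{Q + F} = \frac{1}{1600 + 81682} = \frac{1}{83282}$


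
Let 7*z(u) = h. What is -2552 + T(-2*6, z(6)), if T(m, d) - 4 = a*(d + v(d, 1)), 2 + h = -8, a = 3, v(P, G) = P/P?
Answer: -17845/7 ≈ -2549.3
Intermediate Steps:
v(P, G) = 1
h = -10 (h = -2 - 8 = -10)
z(u) = -10/7 (z(u) = (1/7)*(-10) = -10/7)
T(m, d) = 7 + 3*d (T(m, d) = 4 + 3*(d + 1) = 4 + 3*(1 + d) = 4 + (3 + 3*d) = 7 + 3*d)
-2552 + T(-2*6, z(6)) = -2552 + (7 + 3*(-10/7)) = -2552 + (7 - 30/7) = -2552 + 19/7 = -17845/7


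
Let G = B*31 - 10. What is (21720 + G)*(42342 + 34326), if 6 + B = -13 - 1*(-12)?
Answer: 1647825324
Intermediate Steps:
B = -7 (B = -6 + (-13 - 1*(-12)) = -6 + (-13 + 12) = -6 - 1 = -7)
G = -227 (G = -7*31 - 10 = -217 - 10 = -227)
(21720 + G)*(42342 + 34326) = (21720 - 227)*(42342 + 34326) = 21493*76668 = 1647825324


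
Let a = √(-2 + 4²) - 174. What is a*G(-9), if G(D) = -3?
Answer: 522 - 3*√14 ≈ 510.77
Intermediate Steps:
a = -174 + √14 (a = √(-2 + 16) - 174 = √14 - 174 = -174 + √14 ≈ -170.26)
a*G(-9) = (-174 + √14)*(-3) = 522 - 3*√14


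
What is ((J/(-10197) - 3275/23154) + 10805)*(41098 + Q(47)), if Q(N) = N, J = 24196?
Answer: 11659950469943555/26233482 ≈ 4.4447e+8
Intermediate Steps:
((J/(-10197) - 3275/23154) + 10805)*(41098 + Q(47)) = ((24196/(-10197) - 3275/23154) + 10805)*(41098 + 47) = ((24196*(-1/10197) - 3275*1/23154) + 10805)*41145 = ((-24196/10197 - 3275/23154) + 10805)*41145 = (-197876453/78700446 + 10805)*41145 = (850160442577/78700446)*41145 = 11659950469943555/26233482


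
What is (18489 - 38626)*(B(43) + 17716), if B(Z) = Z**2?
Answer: -393980405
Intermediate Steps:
(18489 - 38626)*(B(43) + 17716) = (18489 - 38626)*(43**2 + 17716) = -20137*(1849 + 17716) = -20137*19565 = -393980405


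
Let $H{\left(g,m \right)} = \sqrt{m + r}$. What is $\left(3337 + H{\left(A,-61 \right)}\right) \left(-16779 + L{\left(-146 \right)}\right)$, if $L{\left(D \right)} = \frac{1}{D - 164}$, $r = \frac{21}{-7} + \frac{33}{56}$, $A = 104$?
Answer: $- \frac{17357375467}{310} - \frac{5201491 i \sqrt{49714}}{8680} \approx -5.5992 \cdot 10^{7} - 1.3361 \cdot 10^{5} i$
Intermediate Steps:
$r = - \frac{135}{56}$ ($r = 21 \left(- \frac{1}{7}\right) + 33 \cdot \frac{1}{56} = -3 + \frac{33}{56} = - \frac{135}{56} \approx -2.4107$)
$L{\left(D \right)} = \frac{1}{-164 + D}$
$H{\left(g,m \right)} = \sqrt{- \frac{135}{56} + m}$ ($H{\left(g,m \right)} = \sqrt{m - \frac{135}{56}} = \sqrt{- \frac{135}{56} + m}$)
$\left(3337 + H{\left(A,-61 \right)}\right) \left(-16779 + L{\left(-146 \right)}\right) = \left(3337 + \frac{\sqrt{-1890 + 784 \left(-61\right)}}{28}\right) \left(-16779 + \frac{1}{-164 - 146}\right) = \left(3337 + \frac{\sqrt{-1890 - 47824}}{28}\right) \left(-16779 + \frac{1}{-310}\right) = \left(3337 + \frac{\sqrt{-49714}}{28}\right) \left(-16779 - \frac{1}{310}\right) = \left(3337 + \frac{i \sqrt{49714}}{28}\right) \left(- \frac{5201491}{310}\right) = - \frac{17357375467}{310} - \frac{5201491 i \sqrt{49714}}{8680}$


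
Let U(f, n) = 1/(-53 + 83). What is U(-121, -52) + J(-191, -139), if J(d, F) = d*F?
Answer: 796471/30 ≈ 26549.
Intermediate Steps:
J(d, F) = F*d
U(f, n) = 1/30
U(-121, -52) + J(-191, -139) = 1/30 - 139*(-191) = 1/30 + 26549 = 796471/30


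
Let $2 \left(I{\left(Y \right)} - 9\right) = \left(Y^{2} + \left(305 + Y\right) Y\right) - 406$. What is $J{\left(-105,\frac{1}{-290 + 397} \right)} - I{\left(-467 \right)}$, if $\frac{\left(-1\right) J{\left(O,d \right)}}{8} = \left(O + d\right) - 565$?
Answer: $- \frac{30241961}{214} \approx -1.4132 \cdot 10^{5}$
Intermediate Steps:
$J{\left(O,d \right)} = 4520 - 8 O - 8 d$ ($J{\left(O,d \right)} = - 8 \left(\left(O + d\right) - 565\right) = - 8 \left(-565 + O + d\right) = 4520 - 8 O - 8 d$)
$I{\left(Y \right)} = -194 + \frac{Y^{2}}{2} + \frac{Y \left(305 + Y\right)}{2}$ ($I{\left(Y \right)} = 9 + \frac{\left(Y^{2} + \left(305 + Y\right) Y\right) - 406}{2} = 9 + \frac{\left(Y^{2} + Y \left(305 + Y\right)\right) - 406}{2} = 9 + \frac{-406 + Y^{2} + Y \left(305 + Y\right)}{2} = 9 + \left(-203 + \frac{Y^{2}}{2} + \frac{Y \left(305 + Y\right)}{2}\right) = -194 + \frac{Y^{2}}{2} + \frac{Y \left(305 + Y\right)}{2}$)
$J{\left(-105,\frac{1}{-290 + 397} \right)} - I{\left(-467 \right)} = \left(4520 - -840 - \frac{8}{-290 + 397}\right) - \left(-194 + \left(-467\right)^{2} + \frac{305}{2} \left(-467\right)\right) = \left(4520 + 840 - \frac{8}{107}\right) - \left(-194 + 218089 - \frac{142435}{2}\right) = \left(4520 + 840 - \frac{8}{107}\right) - \frac{293355}{2} = \frac{573512}{107} - \frac{293355}{2} = - \frac{30241961}{214}$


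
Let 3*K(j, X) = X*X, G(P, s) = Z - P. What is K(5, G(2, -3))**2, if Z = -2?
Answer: 256/9 ≈ 28.444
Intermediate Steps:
G(P, s) = -2 - P
K(j, X) = X**2/3 (K(j, X) = (X*X)/3 = X**2/3)
K(5, G(2, -3))**2 = ((-2 - 1*2)**2/3)**2 = ((-2 - 2)**2/3)**2 = ((1/3)*(-4)**2)**2 = ((1/3)*16)**2 = (16/3)**2 = 256/9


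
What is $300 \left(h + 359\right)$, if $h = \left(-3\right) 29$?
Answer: $81600$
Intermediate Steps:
$h = -87$
$300 \left(h + 359\right) = 300 \left(-87 + 359\right) = 300 \cdot 272 = 81600$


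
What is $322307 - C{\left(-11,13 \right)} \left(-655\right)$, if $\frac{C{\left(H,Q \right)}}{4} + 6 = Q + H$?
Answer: $311827$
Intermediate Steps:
$C{\left(H,Q \right)} = -24 + 4 H + 4 Q$ ($C{\left(H,Q \right)} = -24 + 4 \left(Q + H\right) = -24 + 4 \left(H + Q\right) = -24 + \left(4 H + 4 Q\right) = -24 + 4 H + 4 Q$)
$322307 - C{\left(-11,13 \right)} \left(-655\right) = 322307 - \left(-24 + 4 \left(-11\right) + 4 \cdot 13\right) \left(-655\right) = 322307 - \left(-24 - 44 + 52\right) \left(-655\right) = 322307 - \left(-16\right) \left(-655\right) = 322307 - 10480 = 311827$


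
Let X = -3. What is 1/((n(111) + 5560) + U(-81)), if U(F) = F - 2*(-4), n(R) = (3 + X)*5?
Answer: 1/5487 ≈ 0.00018225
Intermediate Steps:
n(R) = 0 (n(R) = (3 - 3)*5 = 0*5 = 0)
U(F) = 8 + F (U(F) = F + 8 = 8 + F)
1/((n(111) + 5560) + U(-81)) = 1/((0 + 5560) + (8 - 81)) = 1/(5560 - 73) = 1/5487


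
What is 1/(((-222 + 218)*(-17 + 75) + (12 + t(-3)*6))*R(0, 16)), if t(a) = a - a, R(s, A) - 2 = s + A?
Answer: -1/3960 ≈ -0.00025253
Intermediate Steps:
R(s, A) = 2 + A + s (R(s, A) = 2 + (s + A) = 2 + (A + s) = 2 + A + s)
t(a) = 0
1/(((-222 + 218)*(-17 + 75) + (12 + t(-3)*6))*R(0, 16)) = 1/(((-222 + 218)*(-17 + 75) + (12 + 0*6))*(2 + 16 + 0)) = 1/((-4*58 + (12 + 0))*18) = 1/((-232 + 12)*18) = 1/(-220*18) = 1/(-3960) = -1/3960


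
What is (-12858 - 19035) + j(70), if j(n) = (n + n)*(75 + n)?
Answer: -11593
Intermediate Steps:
j(n) = 2*n*(75 + n) (j(n) = (2*n)*(75 + n) = 2*n*(75 + n))
(-12858 - 19035) + j(70) = (-12858 - 19035) + 2*70*(75 + 70) = -31893 + 2*70*145 = -31893 + 20300 = -11593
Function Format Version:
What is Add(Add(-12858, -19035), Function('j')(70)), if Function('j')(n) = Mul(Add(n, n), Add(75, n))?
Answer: -11593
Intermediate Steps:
Function('j')(n) = Mul(2, n, Add(75, n)) (Function('j')(n) = Mul(Mul(2, n), Add(75, n)) = Mul(2, n, Add(75, n)))
Add(Add(-12858, -19035), Function('j')(70)) = Add(Add(-12858, -19035), Mul(2, 70, Add(75, 70))) = Add(-31893, Mul(2, 70, 145)) = Add(-31893, 20300) = -11593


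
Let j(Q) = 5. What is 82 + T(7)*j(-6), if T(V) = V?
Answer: 117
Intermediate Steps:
82 + T(7)*j(-6) = 82 + 7*5 = 82 + 35 = 117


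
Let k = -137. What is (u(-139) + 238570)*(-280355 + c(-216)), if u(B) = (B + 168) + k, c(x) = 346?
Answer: -66771506158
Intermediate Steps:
u(B) = 31 + B (u(B) = (B + 168) - 137 = (168 + B) - 137 = 31 + B)
(u(-139) + 238570)*(-280355 + c(-216)) = ((31 - 139) + 238570)*(-280355 + 346) = (-108 + 238570)*(-280009) = 238462*(-280009) = -66771506158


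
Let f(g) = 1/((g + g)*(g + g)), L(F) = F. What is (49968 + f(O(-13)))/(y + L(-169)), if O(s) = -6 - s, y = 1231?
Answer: 9793729/208152 ≈ 47.051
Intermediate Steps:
f(g) = 1/(4*g**2) (f(g) = 1/((2*g)*(2*g)) = 1/(4*g**2))
(49968 + f(O(-13)))/(y + L(-169)) = (49968 + 1/(4*(-6 - 1*(-13))**2))/(1231 - 169) = (49968 + 1/(4*(-6 + 13)**2))/1062 = (49968 + (1/4)/7**2)*(1/1062) = (49968 + (1/4)*(1/49))*(1/1062) = (49968 + 1/196)*(1/1062) = (9793729/196)*(1/1062) = 9793729/208152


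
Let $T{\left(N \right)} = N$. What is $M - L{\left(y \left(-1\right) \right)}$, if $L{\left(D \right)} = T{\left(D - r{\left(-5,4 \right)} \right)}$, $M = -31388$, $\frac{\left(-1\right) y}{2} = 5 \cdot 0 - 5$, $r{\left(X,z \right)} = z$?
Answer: $-31374$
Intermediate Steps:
$y = 10$ ($y = - 2 \left(5 \cdot 0 - 5\right) = - 2 \left(0 - 5\right) = \left(-2\right) \left(-5\right) = 10$)
$L{\left(D \right)} = -4 + D$ ($L{\left(D \right)} = D - 4 = -4 + D$)
$M - L{\left(y \left(-1\right) \right)} = -31388 - \left(-4 + 10 \left(-1\right)\right) = -31388 - \left(-4 - 10\right) = -31388 - -14 = -31388 + 14 = -31374$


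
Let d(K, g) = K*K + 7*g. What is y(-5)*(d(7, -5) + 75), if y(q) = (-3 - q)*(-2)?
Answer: -356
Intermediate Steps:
d(K, g) = K² + 7*g
y(q) = 6 + 2*q
y(-5)*(d(7, -5) + 75) = (6 + 2*(-5))*((7² + 7*(-5)) + 75) = (6 - 10)*((49 - 35) + 75) = -4*(14 + 75) = -4*89 = -356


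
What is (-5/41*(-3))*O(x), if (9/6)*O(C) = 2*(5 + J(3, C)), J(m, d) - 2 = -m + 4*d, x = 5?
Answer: 480/41 ≈ 11.707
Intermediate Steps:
J(m, d) = 2 - m + 4*d (J(m, d) = 2 + (-m + 4*d) = 2 - m + 4*d)
O(C) = 16/3 + 16*C/3 (O(C) = 2*(2*(5 + (2 - 1*3 + 4*C)))/3 = 2*(2*(5 + (2 - 3 + 4*C)))/3 = 2*(2*(5 + (-1 + 4*C)))/3 = 2*(2*(4 + 4*C))/3 = 2*(8 + 8*C)/3 = 16/3 + 16*C/3)
(-5/41*(-3))*O(x) = (-5/41*(-3))*(16/3 + (16/3)*5) = (-5*1/41*(-3))*(16/3 + 80/3) = -5/41*(-3)*32 = (15/41)*32 = 480/41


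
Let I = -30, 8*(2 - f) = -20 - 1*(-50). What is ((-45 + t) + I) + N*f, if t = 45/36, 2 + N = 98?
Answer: -967/4 ≈ -241.75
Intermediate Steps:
N = 96 (N = -2 + 98 = 96)
t = 5/4 (t = 45*(1/36) = 5/4 ≈ 1.2500)
f = -7/4 (f = 2 - (-20 - 1*(-50))/8 = 2 - (-20 + 50)/8 = 2 - ⅛*30 = 2 - 15/4 = -7/4 ≈ -1.7500)
((-45 + t) + I) + N*f = ((-45 + 5/4) - 30) + 96*(-7/4) = (-175/4 - 30) - 168 = -295/4 - 168 = -967/4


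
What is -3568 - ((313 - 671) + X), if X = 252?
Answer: -3462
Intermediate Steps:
-3568 - ((313 - 671) + X) = -3568 - ((313 - 671) + 252) = -3568 - (-358 + 252) = -3568 - 1*(-106) = -3568 + 106 = -3462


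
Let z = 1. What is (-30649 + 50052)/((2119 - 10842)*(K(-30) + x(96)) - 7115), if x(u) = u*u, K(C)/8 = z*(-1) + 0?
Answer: -19403/80328499 ≈ -0.00024155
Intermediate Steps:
K(C) = -8 (K(C) = 8*(1*(-1) + 0) = 8*(-1 + 0) = 8*(-1) = -8)
x(u) = u**2
(-30649 + 50052)/((2119 - 10842)*(K(-30) + x(96)) - 7115) = (-30649 + 50052)/((2119 - 10842)*(-8 + 96**2) - 7115) = 19403/(-8723*(-8 + 9216) - 7115) = 19403/(-8723*9208 - 7115) = 19403/(-80321384 - 7115) = 19403/(-80328499) = 19403*(-1/80328499) = -19403/80328499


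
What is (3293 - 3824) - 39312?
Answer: -39843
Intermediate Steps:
(3293 - 3824) - 39312 = -531 - 39312 = -39843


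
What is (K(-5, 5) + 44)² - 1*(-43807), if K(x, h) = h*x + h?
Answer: 44383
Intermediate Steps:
K(x, h) = h + h*x
(K(-5, 5) + 44)² - 1*(-43807) = (5*(1 - 5) + 44)² - 1*(-43807) = (5*(-4) + 44)² + 43807 = (-20 + 44)² + 43807 = 24² + 43807 = 576 + 43807 = 44383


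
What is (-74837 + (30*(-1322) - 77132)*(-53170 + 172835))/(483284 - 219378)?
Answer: -13975989517/263906 ≈ -52958.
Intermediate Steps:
(-74837 + (30*(-1322) - 77132)*(-53170 + 172835))/(483284 - 219378) = (-74837 + (-39660 - 77132)*119665)/263906 = (-74837 - 116792*119665)*(1/263906) = (-74837 - 13975914680)*(1/263906) = -13975989517*1/263906 = -13975989517/263906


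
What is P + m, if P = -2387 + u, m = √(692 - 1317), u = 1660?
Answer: -727 + 25*I ≈ -727.0 + 25.0*I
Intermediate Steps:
m = 25*I (m = √(-625) = 25*I ≈ 25.0*I)
P = -727 (P = -2387 + 1660 = -727)
P + m = -727 + 25*I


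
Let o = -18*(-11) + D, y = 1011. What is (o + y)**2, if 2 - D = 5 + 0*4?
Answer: 1454436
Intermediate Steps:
D = -3 (D = 2 - (5 + 0*4) = 2 - (5 + 0) = 2 - 1*5 = 2 - 5 = -3)
o = 195 (o = -18*(-11) - 3 = 198 - 3 = 195)
(o + y)**2 = (195 + 1011)**2 = 1206**2 = 1454436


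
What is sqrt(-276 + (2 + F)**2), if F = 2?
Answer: 2*I*sqrt(65) ≈ 16.125*I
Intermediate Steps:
sqrt(-276 + (2 + F)**2) = sqrt(-276 + (2 + 2)**2) = sqrt(-276 + 4**2) = sqrt(-276 + 16) = sqrt(-260) = 2*I*sqrt(65)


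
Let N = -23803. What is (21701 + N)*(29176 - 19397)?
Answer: -20555458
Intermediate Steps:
(21701 + N)*(29176 - 19397) = (21701 - 23803)*(29176 - 19397) = -2102*9779 = -20555458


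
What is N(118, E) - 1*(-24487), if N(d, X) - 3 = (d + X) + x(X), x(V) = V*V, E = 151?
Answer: 47560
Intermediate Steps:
x(V) = V²
N(d, X) = 3 + X + d + X² (N(d, X) = 3 + ((d + X) + X²) = 3 + ((X + d) + X²) = 3 + (X + d + X²) = 3 + X + d + X²)
N(118, E) - 1*(-24487) = (3 + 151 + 118 + 151²) - 1*(-24487) = (3 + 151 + 118 + 22801) + 24487 = 23073 + 24487 = 47560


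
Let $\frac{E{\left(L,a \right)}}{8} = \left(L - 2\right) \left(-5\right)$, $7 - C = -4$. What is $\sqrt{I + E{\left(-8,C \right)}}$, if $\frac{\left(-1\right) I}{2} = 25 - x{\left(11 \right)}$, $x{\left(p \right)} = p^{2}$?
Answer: $4 \sqrt{37} \approx 24.331$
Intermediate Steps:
$C = 11$ ($C = 7 - -4 = 7 + 4 = 11$)
$E{\left(L,a \right)} = 80 - 40 L$ ($E{\left(L,a \right)} = 8 \left(L - 2\right) \left(-5\right) = 8 \left(-2 + L\right) \left(-5\right) = 8 \left(10 - 5 L\right) = 80 - 40 L$)
$I = 192$ ($I = - 2 \left(25 - 11^{2}\right) = - 2 \left(25 - 121\right) = \left(-2\right) \left(-96\right) = 192$)
$\sqrt{I + E{\left(-8,C \right)}} = \sqrt{192 + \left(80 - -320\right)} = \sqrt{192 + \left(80 + 320\right)} = \sqrt{192 + 400} = \sqrt{592} = 4 \sqrt{37}$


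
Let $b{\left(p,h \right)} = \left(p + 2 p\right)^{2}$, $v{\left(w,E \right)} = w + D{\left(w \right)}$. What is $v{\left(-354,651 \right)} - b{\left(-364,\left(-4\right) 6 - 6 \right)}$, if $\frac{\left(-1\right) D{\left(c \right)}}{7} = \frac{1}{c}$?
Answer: $- \frac{422257565}{354} \approx -1.1928 \cdot 10^{6}$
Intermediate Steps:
$D{\left(c \right)} = - \frac{7}{c}$
$v{\left(w,E \right)} = w - \frac{7}{w}$
$b{\left(p,h \right)} = 9 p^{2}$ ($b{\left(p,h \right)} = \left(3 p\right)^{2} = 9 p^{2}$)
$v{\left(-354,651 \right)} - b{\left(-364,\left(-4\right) 6 - 6 \right)} = \left(-354 - \frac{7}{-354}\right) - 9 \left(-364\right)^{2} = \left(-354 - - \frac{7}{354}\right) - 9 \cdot 132496 = \left(-354 + \frac{7}{354}\right) - 1192464 = - \frac{125309}{354} - 1192464 = - \frac{422257565}{354}$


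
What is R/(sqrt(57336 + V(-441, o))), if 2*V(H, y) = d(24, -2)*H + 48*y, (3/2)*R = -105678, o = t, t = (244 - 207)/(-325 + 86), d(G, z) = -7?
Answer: -23484*sqrt(538086990)/1876175 ≈ -290.35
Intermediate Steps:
t = -37/239 (t = 37/(-239) = 37*(-1/239) = -37/239 ≈ -0.15481)
o = -37/239 ≈ -0.15481
R = -70452 (R = (2/3)*(-105678) = -70452)
V(H, y) = 24*y - 7*H/2 (V(H, y) = (-7*H + 48*y)/2 = 24*y - 7*H/2)
R/(sqrt(57336 + V(-441, o))) = -70452/sqrt(57336 + (24*(-37/239) - 7/2*(-441))) = -70452/sqrt(57336 + (-888/239 + 3087/2)) = -70452/sqrt(57336 + 736017/478) = -70452*sqrt(538086990)/5628525 = -23484*sqrt(538086990)/1876175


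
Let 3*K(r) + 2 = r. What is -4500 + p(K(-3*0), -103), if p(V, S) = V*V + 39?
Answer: -40145/9 ≈ -4460.6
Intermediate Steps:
K(r) = -⅔ + r/3
p(V, S) = 39 + V² (p(V, S) = V² + 39 = 39 + V²)
-4500 + p(K(-3*0), -103) = -4500 + (39 + (-⅔ + (-3*0)/3)²) = -4500 + (39 + (-⅔ + (⅓)*0)²) = -4500 + (39 + (-⅔ + 0)²) = -4500 + (39 + (-⅔)²) = -4500 + (39 + 4/9) = -4500 + 355/9 = -40145/9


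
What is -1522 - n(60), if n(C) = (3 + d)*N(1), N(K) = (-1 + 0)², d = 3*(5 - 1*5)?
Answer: -1525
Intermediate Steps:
d = 0 (d = 3*(5 - 5) = 3*0 = 0)
N(K) = 1 (N(K) = (-1)² = 1)
n(C) = 3 (n(C) = (3 + 0)*1 = 3*1 = 3)
-1522 - n(60) = -1522 - 1*3 = -1522 - 3 = -1525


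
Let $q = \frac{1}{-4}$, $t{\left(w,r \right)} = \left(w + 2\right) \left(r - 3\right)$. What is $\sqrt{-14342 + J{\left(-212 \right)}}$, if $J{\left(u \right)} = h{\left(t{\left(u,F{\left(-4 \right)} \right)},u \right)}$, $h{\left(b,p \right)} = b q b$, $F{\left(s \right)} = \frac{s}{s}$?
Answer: $i \sqrt{58442} \approx 241.75 i$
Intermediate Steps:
$F{\left(s \right)} = 1$
$t{\left(w,r \right)} = \left(-3 + r\right) \left(2 + w\right)$ ($t{\left(w,r \right)} = \left(2 + w\right) \left(-3 + r\right) = \left(-3 + r\right) \left(2 + w\right)$)
$q = - \frac{1}{4} \approx -0.25$
$h{\left(b,p \right)} = - \frac{b^{2}}{4}$ ($h{\left(b,p \right)} = b \left(- \frac{1}{4}\right) b = - \frac{b}{4} b = - \frac{b^{2}}{4}$)
$J{\left(u \right)} = - \frac{\left(-4 - 2 u\right)^{2}}{4}$ ($J{\left(u \right)} = - \frac{\left(-6 - 3 u + 2 \cdot 1 + 1 u\right)^{2}}{4} = - \frac{\left(-6 - 3 u + 2 + u\right)^{2}}{4} = - \frac{\left(-4 - 2 u\right)^{2}}{4}$)
$\sqrt{-14342 + J{\left(-212 \right)}} = \sqrt{-14342 - \left(2 - 212\right)^{2}} = \sqrt{-14342 - \left(-210\right)^{2}} = \sqrt{-14342 - 44100} = \sqrt{-58442} = i \sqrt{58442}$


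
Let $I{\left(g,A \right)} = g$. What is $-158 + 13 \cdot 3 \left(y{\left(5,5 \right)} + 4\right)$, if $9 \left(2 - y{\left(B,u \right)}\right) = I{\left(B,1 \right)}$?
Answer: $\frac{163}{3} \approx 54.333$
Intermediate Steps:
$y{\left(B,u \right)} = 2 - \frac{B}{9}$
$-158 + 13 \cdot 3 \left(y{\left(5,5 \right)} + 4\right) = -158 + 13 \cdot 3 \left(\left(2 - \frac{5}{9}\right) + 4\right) = -158 + 13 \cdot 3 \left(\frac{13}{9} + 4\right) = -158 + 13 \cdot 3 \cdot \frac{49}{9} = -158 + 13 \cdot \frac{49}{3} = -158 + \frac{637}{3} = \frac{163}{3}$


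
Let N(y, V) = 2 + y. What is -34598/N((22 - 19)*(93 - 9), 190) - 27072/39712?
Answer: -21575501/157607 ≈ -136.89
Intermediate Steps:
-34598/N((22 - 19)*(93 - 9), 190) - 27072/39712 = -34598/(2 + (22 - 19)*(93 - 9)) - 27072/39712 = -34598/(2 + 3*84) - 27072*1/39712 = -34598/(2 + 252) - 846/1241 = -34598/254 - 846/1241 = -34598*1/254 - 846/1241 = -17299/127 - 846/1241 = -21575501/157607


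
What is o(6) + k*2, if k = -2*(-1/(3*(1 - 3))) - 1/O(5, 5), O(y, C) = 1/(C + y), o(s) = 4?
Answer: -50/3 ≈ -16.667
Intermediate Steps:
k = -31/3 (k = -2*(-1/(3*(1 - 3))) - 1/(1/(5 + 5)) = -2/((-3*(-2))) - 1/(1/10) = -2/6 - 1/⅒ = -2*⅙ - 1*10 = -⅓ - 10 = -31/3 ≈ -10.333)
o(6) + k*2 = 4 - 31/3*2 = 4 - 62/3 = -50/3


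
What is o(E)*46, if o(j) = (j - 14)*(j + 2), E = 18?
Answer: 3680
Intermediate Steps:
o(j) = (-14 + j)*(2 + j)
o(E)*46 = (-28 + 18² - 12*18)*46 = (-28 + 324 - 216)*46 = 80*46 = 3680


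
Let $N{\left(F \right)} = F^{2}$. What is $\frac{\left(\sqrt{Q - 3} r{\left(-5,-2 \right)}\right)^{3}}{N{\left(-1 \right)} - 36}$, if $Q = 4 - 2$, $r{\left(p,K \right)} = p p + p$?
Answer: $\frac{1600 i}{7} \approx 228.57 i$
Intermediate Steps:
$r{\left(p,K \right)} = p + p^{2}$ ($r{\left(p,K \right)} = p^{2} + p = p + p^{2}$)
$Q = 2$
$\frac{\left(\sqrt{Q - 3} r{\left(-5,-2 \right)}\right)^{3}}{N{\left(-1 \right)} - 36} = \frac{\left(\sqrt{2 - 3} \left(- 5 \left(1 - 5\right)\right)\right)^{3}}{\left(-1\right)^{2} - 36} = \frac{\left(\sqrt{-1} \left(\left(-5\right) \left(-4\right)\right)\right)^{3}}{1 - 36} = \frac{\left(i 20\right)^{3}}{-35} = - \frac{\left(20 i\right)^{3}}{35} = - \frac{\left(-8000\right) i}{35} = \frac{1600 i}{7}$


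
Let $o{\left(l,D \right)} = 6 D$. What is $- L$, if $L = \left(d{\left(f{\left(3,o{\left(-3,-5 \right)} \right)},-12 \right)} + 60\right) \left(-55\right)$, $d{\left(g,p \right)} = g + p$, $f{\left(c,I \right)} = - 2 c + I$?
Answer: $660$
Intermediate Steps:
$f{\left(c,I \right)} = I - 2 c$
$L = -660$ ($L = \left(\left(\left(6 \left(-5\right) - 6\right) - 12\right) + 60\right) \left(-55\right) = \left(\left(\left(-30 - 6\right) - 12\right) + 60\right) \left(-55\right) = \left(\left(-36 - 12\right) + 60\right) \left(-55\right) = \left(-48 + 60\right) \left(-55\right) = 12 \left(-55\right) = -660$)
$- L = \left(-1\right) \left(-660\right) = 660$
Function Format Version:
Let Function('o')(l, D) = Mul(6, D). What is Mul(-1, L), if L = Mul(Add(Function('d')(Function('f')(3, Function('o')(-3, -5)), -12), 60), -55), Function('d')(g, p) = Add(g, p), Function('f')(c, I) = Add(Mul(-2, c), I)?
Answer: 660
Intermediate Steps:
Function('f')(c, I) = Add(I, Mul(-2, c))
L = -660 (L = Mul(Add(Add(Add(Mul(6, -5), Mul(-2, 3)), -12), 60), -55) = Mul(Add(Add(Add(-30, -6), -12), 60), -55) = Mul(Add(Add(-36, -12), 60), -55) = Mul(Add(-48, 60), -55) = Mul(12, -55) = -660)
Mul(-1, L) = Mul(-1, -660) = 660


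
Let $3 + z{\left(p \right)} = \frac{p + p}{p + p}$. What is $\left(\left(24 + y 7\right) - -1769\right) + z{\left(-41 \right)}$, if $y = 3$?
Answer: $1812$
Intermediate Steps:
$z{\left(p \right)} = -2$ ($z{\left(p \right)} = -3 + \frac{p + p}{p + p} = -3 + \frac{2 p}{2 p} = -3 + 2 p \frac{1}{2 p} = -3 + 1 = -2$)
$\left(\left(24 + y 7\right) - -1769\right) + z{\left(-41 \right)} = \left(\left(24 + 3 \cdot 7\right) - -1769\right) - 2 = \left(\left(24 + 21\right) + 1769\right) - 2 = \left(45 + 1769\right) - 2 = 1814 - 2 = 1812$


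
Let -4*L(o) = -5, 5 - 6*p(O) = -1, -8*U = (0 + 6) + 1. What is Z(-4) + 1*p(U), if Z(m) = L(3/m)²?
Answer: 41/16 ≈ 2.5625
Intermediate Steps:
U = -7/8 (U = -((0 + 6) + 1)/8 = -(6 + 1)/8 = -⅛*7 = -7/8 ≈ -0.87500)
p(O) = 1 (p(O) = ⅚ - ⅙*(-1) = ⅚ + ⅙ = 1)
L(o) = 5/4 (L(o) = -¼*(-5) = 5/4)
Z(m) = 25/16 (Z(m) = (5/4)² = 25/16)
Z(-4) + 1*p(U) = 25/16 + 1*1 = 25/16 + 1 = 41/16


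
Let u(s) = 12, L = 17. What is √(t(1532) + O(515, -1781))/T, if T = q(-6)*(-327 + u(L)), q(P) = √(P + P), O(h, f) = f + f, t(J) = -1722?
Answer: -√3963/945 ≈ -0.066616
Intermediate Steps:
O(h, f) = 2*f
q(P) = √2*√P (q(P) = √(2*P) = √2*√P)
T = -630*I*√3 (T = (√2*√(-6))*(-327 + 12) = (√2*(I*√6))*(-315) = (2*I*√3)*(-315) = -630*I*√3 ≈ -1091.2*I)
√(t(1532) + O(515, -1781))/T = √(-1722 + 2*(-1781))/((-630*I*√3)) = √(-1722 - 3562)*(I*√3/1890) = √(-5284)*(I*√3/1890) = (2*I*√1321)*(I*√3/1890) = -√3963/945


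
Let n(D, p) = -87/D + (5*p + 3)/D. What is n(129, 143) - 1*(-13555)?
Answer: 1749226/129 ≈ 13560.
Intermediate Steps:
n(D, p) = -87/D + (3 + 5*p)/D
n(129, 143) - 1*(-13555) = (-84 + 5*143)/129 - 1*(-13555) = (-84 + 715)/129 + 13555 = (1/129)*631 + 13555 = 631/129 + 13555 = 1749226/129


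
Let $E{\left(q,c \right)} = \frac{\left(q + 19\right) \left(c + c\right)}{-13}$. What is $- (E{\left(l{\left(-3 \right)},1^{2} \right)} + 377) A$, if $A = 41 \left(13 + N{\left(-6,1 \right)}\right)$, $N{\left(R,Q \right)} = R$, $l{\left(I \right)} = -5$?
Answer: $- \frac{1398551}{13} \approx -1.0758 \cdot 10^{5}$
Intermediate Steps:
$E{\left(q,c \right)} = - \frac{2 c \left(19 + q\right)}{13}$ ($E{\left(q,c \right)} = \left(19 + q\right) 2 c \left(- \frac{1}{13}\right) = 2 c \left(19 + q\right) \left(- \frac{1}{13}\right) = - \frac{2 c \left(19 + q\right)}{13}$)
$A = 287$ ($A = 41 \left(13 - 6\right) = 41 \cdot 7 = 287$)
$- (E{\left(l{\left(-3 \right)},1^{2} \right)} + 377) A = - (- \frac{2 \cdot 1^{2} \left(19 - 5\right)}{13} + 377) 287 = - (\left(- \frac{2}{13}\right) 1 \cdot 14 + 377) 287 = - (- \frac{28}{13} + 377) 287 = \left(-1\right) \frac{4873}{13} \cdot 287 = \left(- \frac{4873}{13}\right) 287 = - \frac{1398551}{13}$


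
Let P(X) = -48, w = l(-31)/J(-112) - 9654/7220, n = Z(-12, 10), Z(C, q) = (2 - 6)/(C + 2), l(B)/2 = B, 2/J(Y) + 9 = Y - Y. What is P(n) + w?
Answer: 829083/3610 ≈ 229.66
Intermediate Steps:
J(Y) = -2/9 (J(Y) = 2/(-9 + (Y - Y)) = 2/(-9 + 0) = 2/(-9) = 2*(-⅑) = -2/9)
l(B) = 2*B
Z(C, q) = -4/(2 + C)
n = ⅖ (n = -4/(2 - 12) = -4/(-10) = -4*(-⅒) = ⅖ ≈ 0.40000)
w = 1002363/3610 (w = (2*(-31))/(-2/9) - 9654/7220 = -62*(-9/2) - 9654*1/7220 = 279 - 4827/3610 = 1002363/3610 ≈ 277.66)
P(n) + w = -48 + 1002363/3610 = 829083/3610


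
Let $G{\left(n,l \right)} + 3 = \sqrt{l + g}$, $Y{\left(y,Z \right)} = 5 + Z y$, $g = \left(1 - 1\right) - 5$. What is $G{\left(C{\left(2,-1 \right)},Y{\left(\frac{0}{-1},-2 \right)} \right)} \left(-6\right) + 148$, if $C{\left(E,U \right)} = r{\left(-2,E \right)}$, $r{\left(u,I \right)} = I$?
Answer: $166$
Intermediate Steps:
$g = -5$ ($g = 0 - 5 = -5$)
$C{\left(E,U \right)} = E$
$G{\left(n,l \right)} = -3 + \sqrt{-5 + l}$ ($G{\left(n,l \right)} = -3 + \sqrt{l - 5} = -3 + \sqrt{-5 + l}$)
$G{\left(C{\left(2,-1 \right)},Y{\left(\frac{0}{-1},-2 \right)} \right)} \left(-6\right) + 148 = \left(-3 + \sqrt{-5 + \left(5 - 2 \frac{0}{-1}\right)}\right) \left(-6\right) + 148 = \left(-3 + \sqrt{-5 + \left(5 - 2 \cdot 0 \left(-1\right)\right)}\right) \left(-6\right) + 148 = \left(-3 + \sqrt{-5 + \left(5 - 0\right)}\right) \left(-6\right) + 148 = \left(-3 + \sqrt{-5 + \left(5 + 0\right)}\right) \left(-6\right) + 148 = \left(-3 + \sqrt{-5 + 5}\right) \left(-6\right) + 148 = \left(-3 + \sqrt{0}\right) \left(-6\right) + 148 = \left(-3 + 0\right) \left(-6\right) + 148 = \left(-3\right) \left(-6\right) + 148 = 18 + 148 = 166$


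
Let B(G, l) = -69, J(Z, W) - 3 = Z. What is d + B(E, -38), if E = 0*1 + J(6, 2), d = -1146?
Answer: -1215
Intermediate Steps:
J(Z, W) = 3 + Z
E = 9 (E = 0*1 + (3 + 6) = 0 + 9 = 9)
d + B(E, -38) = -1146 - 69 = -1215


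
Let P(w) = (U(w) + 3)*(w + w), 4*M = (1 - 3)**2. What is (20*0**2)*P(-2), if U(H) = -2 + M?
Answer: 0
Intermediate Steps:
M = 1 (M = (1 - 3)**2/4 = (1/4)*(-2)**2 = (1/4)*4 = 1)
U(H) = -1 (U(H) = -2 + 1 = -1)
P(w) = 4*w (P(w) = (-1 + 3)*(w + w) = 2*(2*w) = 4*w)
(20*0**2)*P(-2) = (20*0**2)*(4*(-2)) = (20*0)*(-8) = 0*(-8) = 0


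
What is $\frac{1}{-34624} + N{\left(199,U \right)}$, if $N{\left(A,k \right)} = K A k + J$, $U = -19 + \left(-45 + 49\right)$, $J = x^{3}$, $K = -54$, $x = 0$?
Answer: $\frac{5581042559}{34624} \approx 1.6119 \cdot 10^{5}$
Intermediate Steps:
$J = 0$ ($J = 0^{3} = 0$)
$U = -15$ ($U = -19 + 4 = -15$)
$N{\left(A,k \right)} = - 54 A k$ ($N{\left(A,k \right)} = - 54 A k + 0 = - 54 A k$)
$\frac{1}{-34624} + N{\left(199,U \right)} = \frac{1}{-34624} - 10746 \left(-15\right) = - \frac{1}{34624} + 161190 = \frac{5581042559}{34624}$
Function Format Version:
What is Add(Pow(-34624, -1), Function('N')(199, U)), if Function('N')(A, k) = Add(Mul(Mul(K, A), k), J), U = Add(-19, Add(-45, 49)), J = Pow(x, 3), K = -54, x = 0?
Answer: Rational(5581042559, 34624) ≈ 1.6119e+5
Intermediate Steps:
J = 0 (J = Pow(0, 3) = 0)
U = -15 (U = Add(-19, 4) = -15)
Function('N')(A, k) = Mul(-54, A, k) (Function('N')(A, k) = Add(Mul(Mul(-54, A), k), 0) = Add(Mul(-54, A, k), 0) = Mul(-54, A, k))
Add(Pow(-34624, -1), Function('N')(199, U)) = Add(Pow(-34624, -1), Mul(-54, 199, -15)) = Add(Rational(-1, 34624), 161190) = Rational(5581042559, 34624)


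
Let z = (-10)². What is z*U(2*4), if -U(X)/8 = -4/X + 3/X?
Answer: 100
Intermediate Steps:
z = 100
U(X) = 8/X (U(X) = -8*(-4/X + 3/X) = -(-8)/X = 8/X)
z*U(2*4) = 100*(8/((2*4))) = 100*(8/8) = 100*(8*(⅛)) = 100*1 = 100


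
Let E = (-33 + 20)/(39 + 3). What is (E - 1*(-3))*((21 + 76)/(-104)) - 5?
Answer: -32801/4368 ≈ -7.5094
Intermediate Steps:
E = -13/42 ≈ -0.30952
(E - 1*(-3))*((21 + 76)/(-104)) - 5 = (-13/42 - 1*(-3))*((21 + 76)/(-104)) - 5 = (-13/42 + 3)*(97*(-1/104)) - 5 = (113/42)*(-97/104) - 5 = -10961/4368 - 5 = -32801/4368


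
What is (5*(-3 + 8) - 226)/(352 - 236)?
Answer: -201/116 ≈ -1.7328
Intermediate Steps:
(5*(-3 + 8) - 226)/(352 - 236) = (5*5 - 226)/116 = (25 - 226)/116 = (1/116)*(-201) = -201/116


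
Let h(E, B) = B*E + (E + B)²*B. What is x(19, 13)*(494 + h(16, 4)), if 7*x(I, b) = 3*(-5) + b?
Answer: -4316/7 ≈ -616.57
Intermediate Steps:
x(I, b) = -15/7 + b/7 (x(I, b) = (3*(-5) + b)/7 = (-15 + b)/7 = -15/7 + b/7)
h(E, B) = B*E + B*(B + E)² (h(E, B) = B*E + (B + E)²*B = B*E + B*(B + E)²)
x(19, 13)*(494 + h(16, 4)) = (-15/7 + (⅐)*13)*(494 + 4*(16 + (4 + 16)²)) = (-15/7 + 13/7)*(494 + 4*(16 + 20²)) = -2*(494 + 4*(16 + 400))/7 = -2*(494 + 4*416)/7 = -2*(494 + 1664)/7 = -2/7*2158 = -4316/7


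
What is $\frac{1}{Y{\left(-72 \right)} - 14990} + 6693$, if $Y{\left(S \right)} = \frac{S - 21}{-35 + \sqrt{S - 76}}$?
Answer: $\frac{2064225998822942}{308415661049} - \frac{186 i \sqrt{37}}{308415661049} \approx 6693.0 - 3.6684 \cdot 10^{-9} i$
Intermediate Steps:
$Y{\left(S \right)} = \frac{-21 + S}{-35 + \sqrt{-76 + S}}$
$\frac{1}{Y{\left(-72 \right)} - 14990} + 6693 = \frac{1}{\frac{-21 - 72}{-35 + \sqrt{-76 - 72}} - 14990} + 6693 = \frac{1}{\frac{1}{-35 + \sqrt{-148}} \left(-93\right) - 14990} + 6693 = \frac{1}{\frac{1}{-35 + 2 i \sqrt{37}} \left(-93\right) - 14990} + 6693 = \frac{1}{- \frac{93}{-35 + 2 i \sqrt{37}} - 14990} + 6693 = \frac{1}{-14990 - \frac{93}{-35 + 2 i \sqrt{37}}} + 6693 = 6693 + \frac{1}{-14990 - \frac{93}{-35 + 2 i \sqrt{37}}}$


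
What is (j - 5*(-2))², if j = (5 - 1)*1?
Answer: 196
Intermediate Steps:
j = 4 (j = 4*1 = 4)
(j - 5*(-2))² = (4 - 5*(-2))² = (4 + 10)² = 14² = 196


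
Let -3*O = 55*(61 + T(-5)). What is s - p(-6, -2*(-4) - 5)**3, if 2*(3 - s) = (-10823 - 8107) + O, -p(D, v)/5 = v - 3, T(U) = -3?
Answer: 29999/3 ≈ 9999.7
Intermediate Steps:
O = -3190/3 (O = -55*(61 - 3)/3 = -55*58/3 = -1/3*3190 = -3190/3 ≈ -1063.3)
p(D, v) = 15 - 5*v (p(D, v) = -5*(v - 3) = -5*(-3 + v) = 15 - 5*v)
s = 29999/3 (s = 3 - ((-10823 - 8107) - 3190/3)/2 = 3 - (-18930 - 3190/3)/2 = 3 - 1/2*(-59980/3) = 3 + 29990/3 = 29999/3 ≈ 9999.7)
s - p(-6, -2*(-4) - 5)**3 = 29999/3 - (15 - 5*(-2*(-4) - 5))**3 = 29999/3 - (15 - 5*(8 - 5))**3 = 29999/3 - (15 - 5*3)**3 = 29999/3 - (15 - 15)**3 = 29999/3 - 1*0**3 = 29999/3 - 1*0 = 29999/3 + 0 = 29999/3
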